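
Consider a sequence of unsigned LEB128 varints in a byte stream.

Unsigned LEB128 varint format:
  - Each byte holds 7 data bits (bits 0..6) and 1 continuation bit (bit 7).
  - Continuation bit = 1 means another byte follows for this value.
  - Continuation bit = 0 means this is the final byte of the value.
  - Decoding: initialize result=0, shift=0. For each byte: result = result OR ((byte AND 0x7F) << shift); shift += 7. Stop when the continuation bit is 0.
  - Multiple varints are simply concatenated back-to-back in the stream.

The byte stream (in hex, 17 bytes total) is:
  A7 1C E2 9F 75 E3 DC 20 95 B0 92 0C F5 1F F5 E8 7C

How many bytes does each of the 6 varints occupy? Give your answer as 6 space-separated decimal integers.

  byte[0]=0xA7 cont=1 payload=0x27=39: acc |= 39<<0 -> acc=39 shift=7
  byte[1]=0x1C cont=0 payload=0x1C=28: acc |= 28<<7 -> acc=3623 shift=14 [end]
Varint 1: bytes[0:2] = A7 1C -> value 3623 (2 byte(s))
  byte[2]=0xE2 cont=1 payload=0x62=98: acc |= 98<<0 -> acc=98 shift=7
  byte[3]=0x9F cont=1 payload=0x1F=31: acc |= 31<<7 -> acc=4066 shift=14
  byte[4]=0x75 cont=0 payload=0x75=117: acc |= 117<<14 -> acc=1920994 shift=21 [end]
Varint 2: bytes[2:5] = E2 9F 75 -> value 1920994 (3 byte(s))
  byte[5]=0xE3 cont=1 payload=0x63=99: acc |= 99<<0 -> acc=99 shift=7
  byte[6]=0xDC cont=1 payload=0x5C=92: acc |= 92<<7 -> acc=11875 shift=14
  byte[7]=0x20 cont=0 payload=0x20=32: acc |= 32<<14 -> acc=536163 shift=21 [end]
Varint 3: bytes[5:8] = E3 DC 20 -> value 536163 (3 byte(s))
  byte[8]=0x95 cont=1 payload=0x15=21: acc |= 21<<0 -> acc=21 shift=7
  byte[9]=0xB0 cont=1 payload=0x30=48: acc |= 48<<7 -> acc=6165 shift=14
  byte[10]=0x92 cont=1 payload=0x12=18: acc |= 18<<14 -> acc=301077 shift=21
  byte[11]=0x0C cont=0 payload=0x0C=12: acc |= 12<<21 -> acc=25466901 shift=28 [end]
Varint 4: bytes[8:12] = 95 B0 92 0C -> value 25466901 (4 byte(s))
  byte[12]=0xF5 cont=1 payload=0x75=117: acc |= 117<<0 -> acc=117 shift=7
  byte[13]=0x1F cont=0 payload=0x1F=31: acc |= 31<<7 -> acc=4085 shift=14 [end]
Varint 5: bytes[12:14] = F5 1F -> value 4085 (2 byte(s))
  byte[14]=0xF5 cont=1 payload=0x75=117: acc |= 117<<0 -> acc=117 shift=7
  byte[15]=0xE8 cont=1 payload=0x68=104: acc |= 104<<7 -> acc=13429 shift=14
  byte[16]=0x7C cont=0 payload=0x7C=124: acc |= 124<<14 -> acc=2045045 shift=21 [end]
Varint 6: bytes[14:17] = F5 E8 7C -> value 2045045 (3 byte(s))

Answer: 2 3 3 4 2 3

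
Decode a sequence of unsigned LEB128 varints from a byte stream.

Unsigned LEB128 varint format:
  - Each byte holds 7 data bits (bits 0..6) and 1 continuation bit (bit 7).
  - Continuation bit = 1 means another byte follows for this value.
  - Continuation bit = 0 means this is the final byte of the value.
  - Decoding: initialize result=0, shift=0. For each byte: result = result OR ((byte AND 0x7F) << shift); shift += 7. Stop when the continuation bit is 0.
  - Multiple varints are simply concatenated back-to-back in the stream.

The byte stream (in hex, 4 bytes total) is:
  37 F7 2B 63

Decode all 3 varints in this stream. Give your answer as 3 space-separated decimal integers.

Answer: 55 5623 99

Derivation:
  byte[0]=0x37 cont=0 payload=0x37=55: acc |= 55<<0 -> acc=55 shift=7 [end]
Varint 1: bytes[0:1] = 37 -> value 55 (1 byte(s))
  byte[1]=0xF7 cont=1 payload=0x77=119: acc |= 119<<0 -> acc=119 shift=7
  byte[2]=0x2B cont=0 payload=0x2B=43: acc |= 43<<7 -> acc=5623 shift=14 [end]
Varint 2: bytes[1:3] = F7 2B -> value 5623 (2 byte(s))
  byte[3]=0x63 cont=0 payload=0x63=99: acc |= 99<<0 -> acc=99 shift=7 [end]
Varint 3: bytes[3:4] = 63 -> value 99 (1 byte(s))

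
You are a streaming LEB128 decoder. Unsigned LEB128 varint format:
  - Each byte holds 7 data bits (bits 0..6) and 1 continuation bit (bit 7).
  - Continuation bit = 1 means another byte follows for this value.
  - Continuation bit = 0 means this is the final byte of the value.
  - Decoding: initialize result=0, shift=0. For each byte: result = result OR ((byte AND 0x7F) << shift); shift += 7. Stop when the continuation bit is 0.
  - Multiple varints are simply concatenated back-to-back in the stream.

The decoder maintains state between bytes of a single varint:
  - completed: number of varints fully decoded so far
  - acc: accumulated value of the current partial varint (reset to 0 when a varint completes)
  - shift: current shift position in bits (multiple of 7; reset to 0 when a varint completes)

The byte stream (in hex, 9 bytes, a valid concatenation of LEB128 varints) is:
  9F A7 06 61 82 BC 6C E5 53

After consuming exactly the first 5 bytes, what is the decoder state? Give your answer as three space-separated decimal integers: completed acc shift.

byte[0]=0x9F cont=1 payload=0x1F: acc |= 31<<0 -> completed=0 acc=31 shift=7
byte[1]=0xA7 cont=1 payload=0x27: acc |= 39<<7 -> completed=0 acc=5023 shift=14
byte[2]=0x06 cont=0 payload=0x06: varint #1 complete (value=103327); reset -> completed=1 acc=0 shift=0
byte[3]=0x61 cont=0 payload=0x61: varint #2 complete (value=97); reset -> completed=2 acc=0 shift=0
byte[4]=0x82 cont=1 payload=0x02: acc |= 2<<0 -> completed=2 acc=2 shift=7

Answer: 2 2 7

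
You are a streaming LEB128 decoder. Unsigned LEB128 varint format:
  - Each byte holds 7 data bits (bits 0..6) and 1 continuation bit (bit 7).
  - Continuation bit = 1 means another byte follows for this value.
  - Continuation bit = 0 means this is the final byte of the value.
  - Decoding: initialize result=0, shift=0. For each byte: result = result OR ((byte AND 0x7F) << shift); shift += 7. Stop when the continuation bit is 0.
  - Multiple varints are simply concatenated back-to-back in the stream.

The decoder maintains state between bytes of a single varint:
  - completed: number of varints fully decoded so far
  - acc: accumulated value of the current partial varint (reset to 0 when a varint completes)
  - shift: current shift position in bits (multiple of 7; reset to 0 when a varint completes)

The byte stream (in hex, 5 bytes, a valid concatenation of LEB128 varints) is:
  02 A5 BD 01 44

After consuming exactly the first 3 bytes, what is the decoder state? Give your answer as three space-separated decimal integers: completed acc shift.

byte[0]=0x02 cont=0 payload=0x02: varint #1 complete (value=2); reset -> completed=1 acc=0 shift=0
byte[1]=0xA5 cont=1 payload=0x25: acc |= 37<<0 -> completed=1 acc=37 shift=7
byte[2]=0xBD cont=1 payload=0x3D: acc |= 61<<7 -> completed=1 acc=7845 shift=14

Answer: 1 7845 14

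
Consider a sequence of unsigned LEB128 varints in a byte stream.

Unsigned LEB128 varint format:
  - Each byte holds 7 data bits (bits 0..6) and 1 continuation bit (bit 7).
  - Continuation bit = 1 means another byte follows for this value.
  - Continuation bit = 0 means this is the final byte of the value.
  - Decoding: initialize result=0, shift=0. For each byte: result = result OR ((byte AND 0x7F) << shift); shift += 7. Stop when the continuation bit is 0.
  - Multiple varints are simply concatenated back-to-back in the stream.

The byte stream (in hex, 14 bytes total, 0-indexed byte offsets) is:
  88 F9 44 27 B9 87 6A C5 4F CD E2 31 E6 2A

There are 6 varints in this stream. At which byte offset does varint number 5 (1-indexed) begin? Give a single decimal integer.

Answer: 9

Derivation:
  byte[0]=0x88 cont=1 payload=0x08=8: acc |= 8<<0 -> acc=8 shift=7
  byte[1]=0xF9 cont=1 payload=0x79=121: acc |= 121<<7 -> acc=15496 shift=14
  byte[2]=0x44 cont=0 payload=0x44=68: acc |= 68<<14 -> acc=1129608 shift=21 [end]
Varint 1: bytes[0:3] = 88 F9 44 -> value 1129608 (3 byte(s))
  byte[3]=0x27 cont=0 payload=0x27=39: acc |= 39<<0 -> acc=39 shift=7 [end]
Varint 2: bytes[3:4] = 27 -> value 39 (1 byte(s))
  byte[4]=0xB9 cont=1 payload=0x39=57: acc |= 57<<0 -> acc=57 shift=7
  byte[5]=0x87 cont=1 payload=0x07=7: acc |= 7<<7 -> acc=953 shift=14
  byte[6]=0x6A cont=0 payload=0x6A=106: acc |= 106<<14 -> acc=1737657 shift=21 [end]
Varint 3: bytes[4:7] = B9 87 6A -> value 1737657 (3 byte(s))
  byte[7]=0xC5 cont=1 payload=0x45=69: acc |= 69<<0 -> acc=69 shift=7
  byte[8]=0x4F cont=0 payload=0x4F=79: acc |= 79<<7 -> acc=10181 shift=14 [end]
Varint 4: bytes[7:9] = C5 4F -> value 10181 (2 byte(s))
  byte[9]=0xCD cont=1 payload=0x4D=77: acc |= 77<<0 -> acc=77 shift=7
  byte[10]=0xE2 cont=1 payload=0x62=98: acc |= 98<<7 -> acc=12621 shift=14
  byte[11]=0x31 cont=0 payload=0x31=49: acc |= 49<<14 -> acc=815437 shift=21 [end]
Varint 5: bytes[9:12] = CD E2 31 -> value 815437 (3 byte(s))
  byte[12]=0xE6 cont=1 payload=0x66=102: acc |= 102<<0 -> acc=102 shift=7
  byte[13]=0x2A cont=0 payload=0x2A=42: acc |= 42<<7 -> acc=5478 shift=14 [end]
Varint 6: bytes[12:14] = E6 2A -> value 5478 (2 byte(s))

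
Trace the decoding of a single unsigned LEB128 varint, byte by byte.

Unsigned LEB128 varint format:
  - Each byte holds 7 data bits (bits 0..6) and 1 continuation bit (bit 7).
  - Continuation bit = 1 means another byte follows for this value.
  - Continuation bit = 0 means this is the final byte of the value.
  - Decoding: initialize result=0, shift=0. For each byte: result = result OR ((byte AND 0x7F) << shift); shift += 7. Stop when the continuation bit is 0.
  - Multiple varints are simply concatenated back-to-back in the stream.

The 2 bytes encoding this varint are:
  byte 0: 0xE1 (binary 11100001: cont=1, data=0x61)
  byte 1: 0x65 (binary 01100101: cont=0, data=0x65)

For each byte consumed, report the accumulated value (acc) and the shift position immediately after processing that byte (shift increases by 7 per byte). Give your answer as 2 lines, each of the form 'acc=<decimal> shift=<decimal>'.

Answer: acc=97 shift=7
acc=13025 shift=14

Derivation:
byte 0=0xE1: payload=0x61=97, contrib = 97<<0 = 97; acc -> 97, shift -> 7
byte 1=0x65: payload=0x65=101, contrib = 101<<7 = 12928; acc -> 13025, shift -> 14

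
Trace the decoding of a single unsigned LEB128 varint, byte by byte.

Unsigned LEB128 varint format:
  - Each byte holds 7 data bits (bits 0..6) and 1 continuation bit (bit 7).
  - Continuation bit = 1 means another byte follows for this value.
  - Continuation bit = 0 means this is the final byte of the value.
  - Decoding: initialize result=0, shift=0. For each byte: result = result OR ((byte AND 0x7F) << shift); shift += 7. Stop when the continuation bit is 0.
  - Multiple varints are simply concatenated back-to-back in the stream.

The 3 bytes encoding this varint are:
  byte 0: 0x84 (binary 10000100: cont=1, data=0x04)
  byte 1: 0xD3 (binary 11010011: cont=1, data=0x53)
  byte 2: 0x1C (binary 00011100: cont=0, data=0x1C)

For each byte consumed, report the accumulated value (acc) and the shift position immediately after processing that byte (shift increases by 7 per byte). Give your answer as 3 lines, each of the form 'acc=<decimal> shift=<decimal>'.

Answer: acc=4 shift=7
acc=10628 shift=14
acc=469380 shift=21

Derivation:
byte 0=0x84: payload=0x04=4, contrib = 4<<0 = 4; acc -> 4, shift -> 7
byte 1=0xD3: payload=0x53=83, contrib = 83<<7 = 10624; acc -> 10628, shift -> 14
byte 2=0x1C: payload=0x1C=28, contrib = 28<<14 = 458752; acc -> 469380, shift -> 21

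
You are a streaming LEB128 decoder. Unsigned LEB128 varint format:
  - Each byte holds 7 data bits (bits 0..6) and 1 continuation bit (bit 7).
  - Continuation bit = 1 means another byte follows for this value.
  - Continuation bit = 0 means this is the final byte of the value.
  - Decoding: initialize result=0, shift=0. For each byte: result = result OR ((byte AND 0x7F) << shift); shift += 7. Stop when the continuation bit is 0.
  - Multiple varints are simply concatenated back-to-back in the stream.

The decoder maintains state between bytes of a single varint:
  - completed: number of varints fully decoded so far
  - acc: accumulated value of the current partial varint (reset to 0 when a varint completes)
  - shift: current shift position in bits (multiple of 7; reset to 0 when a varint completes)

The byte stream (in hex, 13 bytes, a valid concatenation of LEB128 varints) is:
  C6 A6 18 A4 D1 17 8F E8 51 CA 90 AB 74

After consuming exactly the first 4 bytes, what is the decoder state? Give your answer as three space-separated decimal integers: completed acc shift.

Answer: 1 36 7

Derivation:
byte[0]=0xC6 cont=1 payload=0x46: acc |= 70<<0 -> completed=0 acc=70 shift=7
byte[1]=0xA6 cont=1 payload=0x26: acc |= 38<<7 -> completed=0 acc=4934 shift=14
byte[2]=0x18 cont=0 payload=0x18: varint #1 complete (value=398150); reset -> completed=1 acc=0 shift=0
byte[3]=0xA4 cont=1 payload=0x24: acc |= 36<<0 -> completed=1 acc=36 shift=7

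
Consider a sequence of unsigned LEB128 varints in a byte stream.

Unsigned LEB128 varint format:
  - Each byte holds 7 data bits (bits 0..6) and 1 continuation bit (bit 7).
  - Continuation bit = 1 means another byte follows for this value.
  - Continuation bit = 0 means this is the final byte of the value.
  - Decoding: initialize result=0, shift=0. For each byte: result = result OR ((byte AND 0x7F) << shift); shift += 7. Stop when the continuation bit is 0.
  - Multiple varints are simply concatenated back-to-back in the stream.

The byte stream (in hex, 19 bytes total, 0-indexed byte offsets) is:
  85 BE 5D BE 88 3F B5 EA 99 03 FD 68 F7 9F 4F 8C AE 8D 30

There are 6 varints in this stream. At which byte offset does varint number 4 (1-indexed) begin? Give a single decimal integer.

  byte[0]=0x85 cont=1 payload=0x05=5: acc |= 5<<0 -> acc=5 shift=7
  byte[1]=0xBE cont=1 payload=0x3E=62: acc |= 62<<7 -> acc=7941 shift=14
  byte[2]=0x5D cont=0 payload=0x5D=93: acc |= 93<<14 -> acc=1531653 shift=21 [end]
Varint 1: bytes[0:3] = 85 BE 5D -> value 1531653 (3 byte(s))
  byte[3]=0xBE cont=1 payload=0x3E=62: acc |= 62<<0 -> acc=62 shift=7
  byte[4]=0x88 cont=1 payload=0x08=8: acc |= 8<<7 -> acc=1086 shift=14
  byte[5]=0x3F cont=0 payload=0x3F=63: acc |= 63<<14 -> acc=1033278 shift=21 [end]
Varint 2: bytes[3:6] = BE 88 3F -> value 1033278 (3 byte(s))
  byte[6]=0xB5 cont=1 payload=0x35=53: acc |= 53<<0 -> acc=53 shift=7
  byte[7]=0xEA cont=1 payload=0x6A=106: acc |= 106<<7 -> acc=13621 shift=14
  byte[8]=0x99 cont=1 payload=0x19=25: acc |= 25<<14 -> acc=423221 shift=21
  byte[9]=0x03 cont=0 payload=0x03=3: acc |= 3<<21 -> acc=6714677 shift=28 [end]
Varint 3: bytes[6:10] = B5 EA 99 03 -> value 6714677 (4 byte(s))
  byte[10]=0xFD cont=1 payload=0x7D=125: acc |= 125<<0 -> acc=125 shift=7
  byte[11]=0x68 cont=0 payload=0x68=104: acc |= 104<<7 -> acc=13437 shift=14 [end]
Varint 4: bytes[10:12] = FD 68 -> value 13437 (2 byte(s))
  byte[12]=0xF7 cont=1 payload=0x77=119: acc |= 119<<0 -> acc=119 shift=7
  byte[13]=0x9F cont=1 payload=0x1F=31: acc |= 31<<7 -> acc=4087 shift=14
  byte[14]=0x4F cont=0 payload=0x4F=79: acc |= 79<<14 -> acc=1298423 shift=21 [end]
Varint 5: bytes[12:15] = F7 9F 4F -> value 1298423 (3 byte(s))
  byte[15]=0x8C cont=1 payload=0x0C=12: acc |= 12<<0 -> acc=12 shift=7
  byte[16]=0xAE cont=1 payload=0x2E=46: acc |= 46<<7 -> acc=5900 shift=14
  byte[17]=0x8D cont=1 payload=0x0D=13: acc |= 13<<14 -> acc=218892 shift=21
  byte[18]=0x30 cont=0 payload=0x30=48: acc |= 48<<21 -> acc=100882188 shift=28 [end]
Varint 6: bytes[15:19] = 8C AE 8D 30 -> value 100882188 (4 byte(s))

Answer: 10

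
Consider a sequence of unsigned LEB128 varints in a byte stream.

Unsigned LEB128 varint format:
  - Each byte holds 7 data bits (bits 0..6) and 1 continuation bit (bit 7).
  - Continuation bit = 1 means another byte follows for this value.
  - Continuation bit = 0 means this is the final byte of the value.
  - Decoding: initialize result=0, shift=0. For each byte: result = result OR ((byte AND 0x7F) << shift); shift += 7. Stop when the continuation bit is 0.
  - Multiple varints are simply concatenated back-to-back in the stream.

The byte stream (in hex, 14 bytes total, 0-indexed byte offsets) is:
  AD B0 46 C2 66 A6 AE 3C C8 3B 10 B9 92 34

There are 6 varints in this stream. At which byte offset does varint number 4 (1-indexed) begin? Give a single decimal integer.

Answer: 8

Derivation:
  byte[0]=0xAD cont=1 payload=0x2D=45: acc |= 45<<0 -> acc=45 shift=7
  byte[1]=0xB0 cont=1 payload=0x30=48: acc |= 48<<7 -> acc=6189 shift=14
  byte[2]=0x46 cont=0 payload=0x46=70: acc |= 70<<14 -> acc=1153069 shift=21 [end]
Varint 1: bytes[0:3] = AD B0 46 -> value 1153069 (3 byte(s))
  byte[3]=0xC2 cont=1 payload=0x42=66: acc |= 66<<0 -> acc=66 shift=7
  byte[4]=0x66 cont=0 payload=0x66=102: acc |= 102<<7 -> acc=13122 shift=14 [end]
Varint 2: bytes[3:5] = C2 66 -> value 13122 (2 byte(s))
  byte[5]=0xA6 cont=1 payload=0x26=38: acc |= 38<<0 -> acc=38 shift=7
  byte[6]=0xAE cont=1 payload=0x2E=46: acc |= 46<<7 -> acc=5926 shift=14
  byte[7]=0x3C cont=0 payload=0x3C=60: acc |= 60<<14 -> acc=988966 shift=21 [end]
Varint 3: bytes[5:8] = A6 AE 3C -> value 988966 (3 byte(s))
  byte[8]=0xC8 cont=1 payload=0x48=72: acc |= 72<<0 -> acc=72 shift=7
  byte[9]=0x3B cont=0 payload=0x3B=59: acc |= 59<<7 -> acc=7624 shift=14 [end]
Varint 4: bytes[8:10] = C8 3B -> value 7624 (2 byte(s))
  byte[10]=0x10 cont=0 payload=0x10=16: acc |= 16<<0 -> acc=16 shift=7 [end]
Varint 5: bytes[10:11] = 10 -> value 16 (1 byte(s))
  byte[11]=0xB9 cont=1 payload=0x39=57: acc |= 57<<0 -> acc=57 shift=7
  byte[12]=0x92 cont=1 payload=0x12=18: acc |= 18<<7 -> acc=2361 shift=14
  byte[13]=0x34 cont=0 payload=0x34=52: acc |= 52<<14 -> acc=854329 shift=21 [end]
Varint 6: bytes[11:14] = B9 92 34 -> value 854329 (3 byte(s))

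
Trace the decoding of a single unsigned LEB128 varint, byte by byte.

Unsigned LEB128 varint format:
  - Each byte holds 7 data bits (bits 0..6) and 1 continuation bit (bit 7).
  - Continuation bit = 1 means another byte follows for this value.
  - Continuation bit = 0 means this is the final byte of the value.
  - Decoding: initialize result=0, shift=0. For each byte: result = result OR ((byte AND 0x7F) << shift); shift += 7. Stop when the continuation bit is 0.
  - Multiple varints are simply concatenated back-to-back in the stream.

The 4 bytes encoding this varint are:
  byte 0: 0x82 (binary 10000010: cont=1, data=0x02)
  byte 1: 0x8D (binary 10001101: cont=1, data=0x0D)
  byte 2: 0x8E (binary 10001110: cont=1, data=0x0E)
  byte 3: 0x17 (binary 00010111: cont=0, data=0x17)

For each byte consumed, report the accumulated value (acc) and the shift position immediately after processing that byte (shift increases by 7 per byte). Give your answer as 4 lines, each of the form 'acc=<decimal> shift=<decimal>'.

Answer: acc=2 shift=7
acc=1666 shift=14
acc=231042 shift=21
acc=48465538 shift=28

Derivation:
byte 0=0x82: payload=0x02=2, contrib = 2<<0 = 2; acc -> 2, shift -> 7
byte 1=0x8D: payload=0x0D=13, contrib = 13<<7 = 1664; acc -> 1666, shift -> 14
byte 2=0x8E: payload=0x0E=14, contrib = 14<<14 = 229376; acc -> 231042, shift -> 21
byte 3=0x17: payload=0x17=23, contrib = 23<<21 = 48234496; acc -> 48465538, shift -> 28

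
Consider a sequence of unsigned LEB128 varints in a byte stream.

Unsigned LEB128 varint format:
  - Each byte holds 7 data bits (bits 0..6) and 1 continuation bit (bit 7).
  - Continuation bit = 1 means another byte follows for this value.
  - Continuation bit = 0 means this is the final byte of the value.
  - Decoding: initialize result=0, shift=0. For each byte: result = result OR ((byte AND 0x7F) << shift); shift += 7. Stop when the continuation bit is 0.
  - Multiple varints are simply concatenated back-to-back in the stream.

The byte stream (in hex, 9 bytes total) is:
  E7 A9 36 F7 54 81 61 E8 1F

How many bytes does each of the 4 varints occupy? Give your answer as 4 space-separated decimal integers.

  byte[0]=0xE7 cont=1 payload=0x67=103: acc |= 103<<0 -> acc=103 shift=7
  byte[1]=0xA9 cont=1 payload=0x29=41: acc |= 41<<7 -> acc=5351 shift=14
  byte[2]=0x36 cont=0 payload=0x36=54: acc |= 54<<14 -> acc=890087 shift=21 [end]
Varint 1: bytes[0:3] = E7 A9 36 -> value 890087 (3 byte(s))
  byte[3]=0xF7 cont=1 payload=0x77=119: acc |= 119<<0 -> acc=119 shift=7
  byte[4]=0x54 cont=0 payload=0x54=84: acc |= 84<<7 -> acc=10871 shift=14 [end]
Varint 2: bytes[3:5] = F7 54 -> value 10871 (2 byte(s))
  byte[5]=0x81 cont=1 payload=0x01=1: acc |= 1<<0 -> acc=1 shift=7
  byte[6]=0x61 cont=0 payload=0x61=97: acc |= 97<<7 -> acc=12417 shift=14 [end]
Varint 3: bytes[5:7] = 81 61 -> value 12417 (2 byte(s))
  byte[7]=0xE8 cont=1 payload=0x68=104: acc |= 104<<0 -> acc=104 shift=7
  byte[8]=0x1F cont=0 payload=0x1F=31: acc |= 31<<7 -> acc=4072 shift=14 [end]
Varint 4: bytes[7:9] = E8 1F -> value 4072 (2 byte(s))

Answer: 3 2 2 2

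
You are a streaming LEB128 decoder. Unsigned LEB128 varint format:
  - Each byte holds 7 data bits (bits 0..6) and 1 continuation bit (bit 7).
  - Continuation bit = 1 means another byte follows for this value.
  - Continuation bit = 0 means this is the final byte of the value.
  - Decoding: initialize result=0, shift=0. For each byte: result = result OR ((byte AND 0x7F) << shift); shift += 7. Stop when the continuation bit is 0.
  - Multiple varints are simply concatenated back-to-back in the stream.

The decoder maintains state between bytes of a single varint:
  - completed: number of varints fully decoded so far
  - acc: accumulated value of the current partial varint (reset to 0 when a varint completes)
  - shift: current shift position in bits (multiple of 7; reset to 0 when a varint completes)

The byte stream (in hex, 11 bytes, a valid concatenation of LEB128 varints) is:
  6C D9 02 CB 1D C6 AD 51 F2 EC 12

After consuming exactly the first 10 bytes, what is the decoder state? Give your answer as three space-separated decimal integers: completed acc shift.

Answer: 4 13938 14

Derivation:
byte[0]=0x6C cont=0 payload=0x6C: varint #1 complete (value=108); reset -> completed=1 acc=0 shift=0
byte[1]=0xD9 cont=1 payload=0x59: acc |= 89<<0 -> completed=1 acc=89 shift=7
byte[2]=0x02 cont=0 payload=0x02: varint #2 complete (value=345); reset -> completed=2 acc=0 shift=0
byte[3]=0xCB cont=1 payload=0x4B: acc |= 75<<0 -> completed=2 acc=75 shift=7
byte[4]=0x1D cont=0 payload=0x1D: varint #3 complete (value=3787); reset -> completed=3 acc=0 shift=0
byte[5]=0xC6 cont=1 payload=0x46: acc |= 70<<0 -> completed=3 acc=70 shift=7
byte[6]=0xAD cont=1 payload=0x2D: acc |= 45<<7 -> completed=3 acc=5830 shift=14
byte[7]=0x51 cont=0 payload=0x51: varint #4 complete (value=1332934); reset -> completed=4 acc=0 shift=0
byte[8]=0xF2 cont=1 payload=0x72: acc |= 114<<0 -> completed=4 acc=114 shift=7
byte[9]=0xEC cont=1 payload=0x6C: acc |= 108<<7 -> completed=4 acc=13938 shift=14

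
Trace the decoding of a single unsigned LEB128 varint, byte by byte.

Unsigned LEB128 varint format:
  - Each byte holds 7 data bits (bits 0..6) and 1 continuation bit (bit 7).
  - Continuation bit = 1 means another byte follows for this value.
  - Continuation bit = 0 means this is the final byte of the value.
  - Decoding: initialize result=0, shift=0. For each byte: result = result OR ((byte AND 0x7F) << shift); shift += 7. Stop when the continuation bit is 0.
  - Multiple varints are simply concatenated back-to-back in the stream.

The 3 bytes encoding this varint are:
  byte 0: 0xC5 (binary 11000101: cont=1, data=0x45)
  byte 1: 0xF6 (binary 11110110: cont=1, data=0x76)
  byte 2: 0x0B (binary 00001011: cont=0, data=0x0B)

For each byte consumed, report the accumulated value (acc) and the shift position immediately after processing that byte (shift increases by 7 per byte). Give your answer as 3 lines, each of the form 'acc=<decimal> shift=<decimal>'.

Answer: acc=69 shift=7
acc=15173 shift=14
acc=195397 shift=21

Derivation:
byte 0=0xC5: payload=0x45=69, contrib = 69<<0 = 69; acc -> 69, shift -> 7
byte 1=0xF6: payload=0x76=118, contrib = 118<<7 = 15104; acc -> 15173, shift -> 14
byte 2=0x0B: payload=0x0B=11, contrib = 11<<14 = 180224; acc -> 195397, shift -> 21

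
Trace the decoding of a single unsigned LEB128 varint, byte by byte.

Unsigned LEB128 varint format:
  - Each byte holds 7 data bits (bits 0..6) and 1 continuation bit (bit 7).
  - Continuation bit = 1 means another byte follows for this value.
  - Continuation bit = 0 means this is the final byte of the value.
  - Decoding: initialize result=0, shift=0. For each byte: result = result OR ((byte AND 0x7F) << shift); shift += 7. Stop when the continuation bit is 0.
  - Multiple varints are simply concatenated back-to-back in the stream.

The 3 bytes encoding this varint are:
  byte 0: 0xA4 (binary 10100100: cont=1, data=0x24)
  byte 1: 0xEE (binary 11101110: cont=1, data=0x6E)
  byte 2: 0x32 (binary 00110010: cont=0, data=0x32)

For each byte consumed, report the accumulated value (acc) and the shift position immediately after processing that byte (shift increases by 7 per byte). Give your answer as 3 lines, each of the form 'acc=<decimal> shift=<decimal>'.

Answer: acc=36 shift=7
acc=14116 shift=14
acc=833316 shift=21

Derivation:
byte 0=0xA4: payload=0x24=36, contrib = 36<<0 = 36; acc -> 36, shift -> 7
byte 1=0xEE: payload=0x6E=110, contrib = 110<<7 = 14080; acc -> 14116, shift -> 14
byte 2=0x32: payload=0x32=50, contrib = 50<<14 = 819200; acc -> 833316, shift -> 21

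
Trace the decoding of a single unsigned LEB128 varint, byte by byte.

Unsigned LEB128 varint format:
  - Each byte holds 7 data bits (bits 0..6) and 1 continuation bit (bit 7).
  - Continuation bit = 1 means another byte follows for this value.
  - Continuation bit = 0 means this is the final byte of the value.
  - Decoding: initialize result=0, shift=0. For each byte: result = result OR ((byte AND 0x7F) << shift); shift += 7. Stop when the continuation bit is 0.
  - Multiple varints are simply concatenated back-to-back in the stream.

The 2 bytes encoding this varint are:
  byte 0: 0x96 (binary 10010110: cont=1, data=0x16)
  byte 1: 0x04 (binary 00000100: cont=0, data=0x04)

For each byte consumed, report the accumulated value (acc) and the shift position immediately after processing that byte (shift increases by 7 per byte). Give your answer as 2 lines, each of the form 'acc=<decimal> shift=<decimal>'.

byte 0=0x96: payload=0x16=22, contrib = 22<<0 = 22; acc -> 22, shift -> 7
byte 1=0x04: payload=0x04=4, contrib = 4<<7 = 512; acc -> 534, shift -> 14

Answer: acc=22 shift=7
acc=534 shift=14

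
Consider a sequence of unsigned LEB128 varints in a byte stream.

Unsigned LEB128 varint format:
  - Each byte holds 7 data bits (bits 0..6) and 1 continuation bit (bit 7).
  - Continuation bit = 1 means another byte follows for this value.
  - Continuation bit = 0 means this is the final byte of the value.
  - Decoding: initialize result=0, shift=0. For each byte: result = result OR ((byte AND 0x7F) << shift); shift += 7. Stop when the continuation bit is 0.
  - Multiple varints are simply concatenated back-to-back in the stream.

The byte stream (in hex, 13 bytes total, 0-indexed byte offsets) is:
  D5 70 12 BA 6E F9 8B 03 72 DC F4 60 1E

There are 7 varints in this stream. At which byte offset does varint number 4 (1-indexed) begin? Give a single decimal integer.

Answer: 5

Derivation:
  byte[0]=0xD5 cont=1 payload=0x55=85: acc |= 85<<0 -> acc=85 shift=7
  byte[1]=0x70 cont=0 payload=0x70=112: acc |= 112<<7 -> acc=14421 shift=14 [end]
Varint 1: bytes[0:2] = D5 70 -> value 14421 (2 byte(s))
  byte[2]=0x12 cont=0 payload=0x12=18: acc |= 18<<0 -> acc=18 shift=7 [end]
Varint 2: bytes[2:3] = 12 -> value 18 (1 byte(s))
  byte[3]=0xBA cont=1 payload=0x3A=58: acc |= 58<<0 -> acc=58 shift=7
  byte[4]=0x6E cont=0 payload=0x6E=110: acc |= 110<<7 -> acc=14138 shift=14 [end]
Varint 3: bytes[3:5] = BA 6E -> value 14138 (2 byte(s))
  byte[5]=0xF9 cont=1 payload=0x79=121: acc |= 121<<0 -> acc=121 shift=7
  byte[6]=0x8B cont=1 payload=0x0B=11: acc |= 11<<7 -> acc=1529 shift=14
  byte[7]=0x03 cont=0 payload=0x03=3: acc |= 3<<14 -> acc=50681 shift=21 [end]
Varint 4: bytes[5:8] = F9 8B 03 -> value 50681 (3 byte(s))
  byte[8]=0x72 cont=0 payload=0x72=114: acc |= 114<<0 -> acc=114 shift=7 [end]
Varint 5: bytes[8:9] = 72 -> value 114 (1 byte(s))
  byte[9]=0xDC cont=1 payload=0x5C=92: acc |= 92<<0 -> acc=92 shift=7
  byte[10]=0xF4 cont=1 payload=0x74=116: acc |= 116<<7 -> acc=14940 shift=14
  byte[11]=0x60 cont=0 payload=0x60=96: acc |= 96<<14 -> acc=1587804 shift=21 [end]
Varint 6: bytes[9:12] = DC F4 60 -> value 1587804 (3 byte(s))
  byte[12]=0x1E cont=0 payload=0x1E=30: acc |= 30<<0 -> acc=30 shift=7 [end]
Varint 7: bytes[12:13] = 1E -> value 30 (1 byte(s))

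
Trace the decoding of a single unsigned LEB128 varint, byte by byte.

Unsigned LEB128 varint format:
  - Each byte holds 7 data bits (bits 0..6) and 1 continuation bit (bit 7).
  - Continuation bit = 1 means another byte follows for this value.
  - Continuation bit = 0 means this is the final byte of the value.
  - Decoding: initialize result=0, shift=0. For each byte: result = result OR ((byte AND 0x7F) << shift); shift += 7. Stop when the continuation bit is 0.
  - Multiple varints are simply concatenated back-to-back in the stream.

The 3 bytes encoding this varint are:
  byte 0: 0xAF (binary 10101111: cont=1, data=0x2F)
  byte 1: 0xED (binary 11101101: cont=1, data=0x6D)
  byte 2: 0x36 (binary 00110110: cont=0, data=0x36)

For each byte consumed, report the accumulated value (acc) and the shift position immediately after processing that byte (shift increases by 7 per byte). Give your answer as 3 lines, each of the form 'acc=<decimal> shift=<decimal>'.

Answer: acc=47 shift=7
acc=13999 shift=14
acc=898735 shift=21

Derivation:
byte 0=0xAF: payload=0x2F=47, contrib = 47<<0 = 47; acc -> 47, shift -> 7
byte 1=0xED: payload=0x6D=109, contrib = 109<<7 = 13952; acc -> 13999, shift -> 14
byte 2=0x36: payload=0x36=54, contrib = 54<<14 = 884736; acc -> 898735, shift -> 21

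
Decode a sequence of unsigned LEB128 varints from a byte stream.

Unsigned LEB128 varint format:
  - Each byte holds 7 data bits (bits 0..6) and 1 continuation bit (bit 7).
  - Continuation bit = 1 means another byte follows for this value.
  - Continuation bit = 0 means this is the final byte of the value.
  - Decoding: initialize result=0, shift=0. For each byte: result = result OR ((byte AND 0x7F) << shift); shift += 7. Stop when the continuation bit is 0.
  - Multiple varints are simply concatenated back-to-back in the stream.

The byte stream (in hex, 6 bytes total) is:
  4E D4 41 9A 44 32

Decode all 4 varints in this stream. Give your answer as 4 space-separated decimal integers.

Answer: 78 8404 8730 50

Derivation:
  byte[0]=0x4E cont=0 payload=0x4E=78: acc |= 78<<0 -> acc=78 shift=7 [end]
Varint 1: bytes[0:1] = 4E -> value 78 (1 byte(s))
  byte[1]=0xD4 cont=1 payload=0x54=84: acc |= 84<<0 -> acc=84 shift=7
  byte[2]=0x41 cont=0 payload=0x41=65: acc |= 65<<7 -> acc=8404 shift=14 [end]
Varint 2: bytes[1:3] = D4 41 -> value 8404 (2 byte(s))
  byte[3]=0x9A cont=1 payload=0x1A=26: acc |= 26<<0 -> acc=26 shift=7
  byte[4]=0x44 cont=0 payload=0x44=68: acc |= 68<<7 -> acc=8730 shift=14 [end]
Varint 3: bytes[3:5] = 9A 44 -> value 8730 (2 byte(s))
  byte[5]=0x32 cont=0 payload=0x32=50: acc |= 50<<0 -> acc=50 shift=7 [end]
Varint 4: bytes[5:6] = 32 -> value 50 (1 byte(s))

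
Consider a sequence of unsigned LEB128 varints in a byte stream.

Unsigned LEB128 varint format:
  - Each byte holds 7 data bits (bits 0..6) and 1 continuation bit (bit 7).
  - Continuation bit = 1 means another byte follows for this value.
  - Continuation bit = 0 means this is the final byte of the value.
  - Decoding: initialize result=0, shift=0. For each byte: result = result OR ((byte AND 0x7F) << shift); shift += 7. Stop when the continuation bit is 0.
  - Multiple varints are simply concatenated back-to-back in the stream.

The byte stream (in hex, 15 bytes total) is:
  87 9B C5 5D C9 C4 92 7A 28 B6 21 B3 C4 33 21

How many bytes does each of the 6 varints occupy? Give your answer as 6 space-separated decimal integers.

Answer: 4 4 1 2 3 1

Derivation:
  byte[0]=0x87 cont=1 payload=0x07=7: acc |= 7<<0 -> acc=7 shift=7
  byte[1]=0x9B cont=1 payload=0x1B=27: acc |= 27<<7 -> acc=3463 shift=14
  byte[2]=0xC5 cont=1 payload=0x45=69: acc |= 69<<14 -> acc=1133959 shift=21
  byte[3]=0x5D cont=0 payload=0x5D=93: acc |= 93<<21 -> acc=196169095 shift=28 [end]
Varint 1: bytes[0:4] = 87 9B C5 5D -> value 196169095 (4 byte(s))
  byte[4]=0xC9 cont=1 payload=0x49=73: acc |= 73<<0 -> acc=73 shift=7
  byte[5]=0xC4 cont=1 payload=0x44=68: acc |= 68<<7 -> acc=8777 shift=14
  byte[6]=0x92 cont=1 payload=0x12=18: acc |= 18<<14 -> acc=303689 shift=21
  byte[7]=0x7A cont=0 payload=0x7A=122: acc |= 122<<21 -> acc=256156233 shift=28 [end]
Varint 2: bytes[4:8] = C9 C4 92 7A -> value 256156233 (4 byte(s))
  byte[8]=0x28 cont=0 payload=0x28=40: acc |= 40<<0 -> acc=40 shift=7 [end]
Varint 3: bytes[8:9] = 28 -> value 40 (1 byte(s))
  byte[9]=0xB6 cont=1 payload=0x36=54: acc |= 54<<0 -> acc=54 shift=7
  byte[10]=0x21 cont=0 payload=0x21=33: acc |= 33<<7 -> acc=4278 shift=14 [end]
Varint 4: bytes[9:11] = B6 21 -> value 4278 (2 byte(s))
  byte[11]=0xB3 cont=1 payload=0x33=51: acc |= 51<<0 -> acc=51 shift=7
  byte[12]=0xC4 cont=1 payload=0x44=68: acc |= 68<<7 -> acc=8755 shift=14
  byte[13]=0x33 cont=0 payload=0x33=51: acc |= 51<<14 -> acc=844339 shift=21 [end]
Varint 5: bytes[11:14] = B3 C4 33 -> value 844339 (3 byte(s))
  byte[14]=0x21 cont=0 payload=0x21=33: acc |= 33<<0 -> acc=33 shift=7 [end]
Varint 6: bytes[14:15] = 21 -> value 33 (1 byte(s))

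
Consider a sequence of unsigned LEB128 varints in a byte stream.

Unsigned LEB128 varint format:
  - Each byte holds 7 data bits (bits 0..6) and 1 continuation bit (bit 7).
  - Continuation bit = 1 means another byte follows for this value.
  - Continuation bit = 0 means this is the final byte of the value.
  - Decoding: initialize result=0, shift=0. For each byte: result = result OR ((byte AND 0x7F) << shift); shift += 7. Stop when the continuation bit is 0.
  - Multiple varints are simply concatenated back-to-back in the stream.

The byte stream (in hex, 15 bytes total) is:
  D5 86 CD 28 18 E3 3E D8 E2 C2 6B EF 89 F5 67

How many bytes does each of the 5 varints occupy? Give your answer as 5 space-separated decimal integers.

Answer: 4 1 2 4 4

Derivation:
  byte[0]=0xD5 cont=1 payload=0x55=85: acc |= 85<<0 -> acc=85 shift=7
  byte[1]=0x86 cont=1 payload=0x06=6: acc |= 6<<7 -> acc=853 shift=14
  byte[2]=0xCD cont=1 payload=0x4D=77: acc |= 77<<14 -> acc=1262421 shift=21
  byte[3]=0x28 cont=0 payload=0x28=40: acc |= 40<<21 -> acc=85148501 shift=28 [end]
Varint 1: bytes[0:4] = D5 86 CD 28 -> value 85148501 (4 byte(s))
  byte[4]=0x18 cont=0 payload=0x18=24: acc |= 24<<0 -> acc=24 shift=7 [end]
Varint 2: bytes[4:5] = 18 -> value 24 (1 byte(s))
  byte[5]=0xE3 cont=1 payload=0x63=99: acc |= 99<<0 -> acc=99 shift=7
  byte[6]=0x3E cont=0 payload=0x3E=62: acc |= 62<<7 -> acc=8035 shift=14 [end]
Varint 3: bytes[5:7] = E3 3E -> value 8035 (2 byte(s))
  byte[7]=0xD8 cont=1 payload=0x58=88: acc |= 88<<0 -> acc=88 shift=7
  byte[8]=0xE2 cont=1 payload=0x62=98: acc |= 98<<7 -> acc=12632 shift=14
  byte[9]=0xC2 cont=1 payload=0x42=66: acc |= 66<<14 -> acc=1093976 shift=21
  byte[10]=0x6B cont=0 payload=0x6B=107: acc |= 107<<21 -> acc=225489240 shift=28 [end]
Varint 4: bytes[7:11] = D8 E2 C2 6B -> value 225489240 (4 byte(s))
  byte[11]=0xEF cont=1 payload=0x6F=111: acc |= 111<<0 -> acc=111 shift=7
  byte[12]=0x89 cont=1 payload=0x09=9: acc |= 9<<7 -> acc=1263 shift=14
  byte[13]=0xF5 cont=1 payload=0x75=117: acc |= 117<<14 -> acc=1918191 shift=21
  byte[14]=0x67 cont=0 payload=0x67=103: acc |= 103<<21 -> acc=217924847 shift=28 [end]
Varint 5: bytes[11:15] = EF 89 F5 67 -> value 217924847 (4 byte(s))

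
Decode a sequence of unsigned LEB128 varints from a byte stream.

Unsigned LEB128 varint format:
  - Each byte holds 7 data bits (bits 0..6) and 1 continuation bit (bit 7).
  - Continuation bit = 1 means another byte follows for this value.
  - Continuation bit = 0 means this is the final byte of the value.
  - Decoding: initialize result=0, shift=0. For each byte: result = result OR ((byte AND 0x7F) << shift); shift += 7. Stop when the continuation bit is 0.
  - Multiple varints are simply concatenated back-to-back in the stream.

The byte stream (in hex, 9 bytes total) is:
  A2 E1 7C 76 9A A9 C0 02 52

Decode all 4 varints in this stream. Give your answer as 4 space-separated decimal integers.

  byte[0]=0xA2 cont=1 payload=0x22=34: acc |= 34<<0 -> acc=34 shift=7
  byte[1]=0xE1 cont=1 payload=0x61=97: acc |= 97<<7 -> acc=12450 shift=14
  byte[2]=0x7C cont=0 payload=0x7C=124: acc |= 124<<14 -> acc=2044066 shift=21 [end]
Varint 1: bytes[0:3] = A2 E1 7C -> value 2044066 (3 byte(s))
  byte[3]=0x76 cont=0 payload=0x76=118: acc |= 118<<0 -> acc=118 shift=7 [end]
Varint 2: bytes[3:4] = 76 -> value 118 (1 byte(s))
  byte[4]=0x9A cont=1 payload=0x1A=26: acc |= 26<<0 -> acc=26 shift=7
  byte[5]=0xA9 cont=1 payload=0x29=41: acc |= 41<<7 -> acc=5274 shift=14
  byte[6]=0xC0 cont=1 payload=0x40=64: acc |= 64<<14 -> acc=1053850 shift=21
  byte[7]=0x02 cont=0 payload=0x02=2: acc |= 2<<21 -> acc=5248154 shift=28 [end]
Varint 3: bytes[4:8] = 9A A9 C0 02 -> value 5248154 (4 byte(s))
  byte[8]=0x52 cont=0 payload=0x52=82: acc |= 82<<0 -> acc=82 shift=7 [end]
Varint 4: bytes[8:9] = 52 -> value 82 (1 byte(s))

Answer: 2044066 118 5248154 82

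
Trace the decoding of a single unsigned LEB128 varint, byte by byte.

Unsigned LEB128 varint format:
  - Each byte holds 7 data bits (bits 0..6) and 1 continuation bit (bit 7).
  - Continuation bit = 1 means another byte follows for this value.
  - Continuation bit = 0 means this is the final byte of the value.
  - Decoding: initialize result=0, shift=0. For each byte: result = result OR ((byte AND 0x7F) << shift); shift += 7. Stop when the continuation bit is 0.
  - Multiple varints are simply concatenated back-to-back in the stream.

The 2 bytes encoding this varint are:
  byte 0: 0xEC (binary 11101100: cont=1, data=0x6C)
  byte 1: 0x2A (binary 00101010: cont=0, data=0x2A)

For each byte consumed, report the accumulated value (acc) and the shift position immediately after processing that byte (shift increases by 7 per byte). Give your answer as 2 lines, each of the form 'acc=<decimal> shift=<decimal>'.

byte 0=0xEC: payload=0x6C=108, contrib = 108<<0 = 108; acc -> 108, shift -> 7
byte 1=0x2A: payload=0x2A=42, contrib = 42<<7 = 5376; acc -> 5484, shift -> 14

Answer: acc=108 shift=7
acc=5484 shift=14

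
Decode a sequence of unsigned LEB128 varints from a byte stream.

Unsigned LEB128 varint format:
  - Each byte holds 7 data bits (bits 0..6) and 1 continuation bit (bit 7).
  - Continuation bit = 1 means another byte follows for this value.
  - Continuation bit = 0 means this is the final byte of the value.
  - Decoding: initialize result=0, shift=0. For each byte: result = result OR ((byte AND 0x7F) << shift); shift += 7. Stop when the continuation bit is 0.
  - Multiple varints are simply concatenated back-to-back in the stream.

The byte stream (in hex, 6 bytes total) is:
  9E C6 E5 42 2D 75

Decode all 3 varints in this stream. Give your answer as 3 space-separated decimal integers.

  byte[0]=0x9E cont=1 payload=0x1E=30: acc |= 30<<0 -> acc=30 shift=7
  byte[1]=0xC6 cont=1 payload=0x46=70: acc |= 70<<7 -> acc=8990 shift=14
  byte[2]=0xE5 cont=1 payload=0x65=101: acc |= 101<<14 -> acc=1663774 shift=21
  byte[3]=0x42 cont=0 payload=0x42=66: acc |= 66<<21 -> acc=140075806 shift=28 [end]
Varint 1: bytes[0:4] = 9E C6 E5 42 -> value 140075806 (4 byte(s))
  byte[4]=0x2D cont=0 payload=0x2D=45: acc |= 45<<0 -> acc=45 shift=7 [end]
Varint 2: bytes[4:5] = 2D -> value 45 (1 byte(s))
  byte[5]=0x75 cont=0 payload=0x75=117: acc |= 117<<0 -> acc=117 shift=7 [end]
Varint 3: bytes[5:6] = 75 -> value 117 (1 byte(s))

Answer: 140075806 45 117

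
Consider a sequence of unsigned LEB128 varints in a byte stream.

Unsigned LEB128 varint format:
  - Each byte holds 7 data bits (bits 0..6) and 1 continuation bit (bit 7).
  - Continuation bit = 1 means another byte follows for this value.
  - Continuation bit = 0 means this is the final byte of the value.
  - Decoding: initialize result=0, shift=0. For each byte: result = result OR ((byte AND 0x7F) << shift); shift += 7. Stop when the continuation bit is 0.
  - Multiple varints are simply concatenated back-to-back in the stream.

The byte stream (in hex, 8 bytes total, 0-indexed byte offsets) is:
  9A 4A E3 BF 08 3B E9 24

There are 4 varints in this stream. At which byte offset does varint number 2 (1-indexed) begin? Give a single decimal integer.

  byte[0]=0x9A cont=1 payload=0x1A=26: acc |= 26<<0 -> acc=26 shift=7
  byte[1]=0x4A cont=0 payload=0x4A=74: acc |= 74<<7 -> acc=9498 shift=14 [end]
Varint 1: bytes[0:2] = 9A 4A -> value 9498 (2 byte(s))
  byte[2]=0xE3 cont=1 payload=0x63=99: acc |= 99<<0 -> acc=99 shift=7
  byte[3]=0xBF cont=1 payload=0x3F=63: acc |= 63<<7 -> acc=8163 shift=14
  byte[4]=0x08 cont=0 payload=0x08=8: acc |= 8<<14 -> acc=139235 shift=21 [end]
Varint 2: bytes[2:5] = E3 BF 08 -> value 139235 (3 byte(s))
  byte[5]=0x3B cont=0 payload=0x3B=59: acc |= 59<<0 -> acc=59 shift=7 [end]
Varint 3: bytes[5:6] = 3B -> value 59 (1 byte(s))
  byte[6]=0xE9 cont=1 payload=0x69=105: acc |= 105<<0 -> acc=105 shift=7
  byte[7]=0x24 cont=0 payload=0x24=36: acc |= 36<<7 -> acc=4713 shift=14 [end]
Varint 4: bytes[6:8] = E9 24 -> value 4713 (2 byte(s))

Answer: 2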